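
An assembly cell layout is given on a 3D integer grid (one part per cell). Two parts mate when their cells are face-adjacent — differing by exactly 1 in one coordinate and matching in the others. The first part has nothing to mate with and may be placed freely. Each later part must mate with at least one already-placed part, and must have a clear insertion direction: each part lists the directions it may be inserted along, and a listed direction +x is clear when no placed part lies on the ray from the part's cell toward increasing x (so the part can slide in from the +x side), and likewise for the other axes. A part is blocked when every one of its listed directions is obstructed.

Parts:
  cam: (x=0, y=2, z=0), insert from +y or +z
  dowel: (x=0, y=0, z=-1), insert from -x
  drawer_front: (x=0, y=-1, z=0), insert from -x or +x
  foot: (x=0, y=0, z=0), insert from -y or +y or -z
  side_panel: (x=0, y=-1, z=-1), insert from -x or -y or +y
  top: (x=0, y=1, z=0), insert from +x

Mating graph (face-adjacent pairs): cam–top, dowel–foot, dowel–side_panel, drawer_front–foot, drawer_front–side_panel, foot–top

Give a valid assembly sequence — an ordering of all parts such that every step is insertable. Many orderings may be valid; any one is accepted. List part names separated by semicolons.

1. foot@(0, 0, 0) [-y clear] — {foot}
2. dowel@(0, 0, -1) [-x clear] — {dowel, foot}
3. side_panel@(0, -1, -1) [-x clear] — {dowel, foot, side_panel}
4. drawer_front@(0, -1, 0) [-x clear] — {dowel, drawer_front, foot, side_panel}
5. top@(0, 1, 0) [+x clear] — {dowel, drawer_front, foot, side_panel, top}
6. cam@(0, 2, 0) [+y clear] — {cam, dowel, drawer_front, foot, side_panel, top}

foot; dowel; side_panel; drawer_front; top; cam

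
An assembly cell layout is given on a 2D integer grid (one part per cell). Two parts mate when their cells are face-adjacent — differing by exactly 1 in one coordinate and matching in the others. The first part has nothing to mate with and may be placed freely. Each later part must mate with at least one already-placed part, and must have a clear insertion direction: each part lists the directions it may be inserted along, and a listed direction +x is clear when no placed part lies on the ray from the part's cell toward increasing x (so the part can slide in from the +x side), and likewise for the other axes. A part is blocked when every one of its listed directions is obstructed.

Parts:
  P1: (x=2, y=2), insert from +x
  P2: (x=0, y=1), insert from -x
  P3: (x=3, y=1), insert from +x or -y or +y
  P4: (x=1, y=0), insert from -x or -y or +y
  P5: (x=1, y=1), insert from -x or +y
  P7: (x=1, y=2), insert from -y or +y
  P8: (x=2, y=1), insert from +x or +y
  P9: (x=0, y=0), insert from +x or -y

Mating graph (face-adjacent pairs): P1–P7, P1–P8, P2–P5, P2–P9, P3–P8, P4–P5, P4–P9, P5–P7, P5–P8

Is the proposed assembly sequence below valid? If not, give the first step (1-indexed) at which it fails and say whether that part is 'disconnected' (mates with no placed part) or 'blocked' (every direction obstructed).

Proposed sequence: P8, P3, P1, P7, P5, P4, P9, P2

1. P8@(2, 1) [+x clear] — {P8}
2. P3@(3, 1) [+x clear] — {P3, P8}
3. P1@(2, 2) [+x clear] — {P1, P3, P8}
4. P7@(1, 2) [-y clear] — {P1, P3, P7, P8}
5. P5@(1, 1) [-x clear] — {P1, P3, P5, P7, P8}
6. P4@(1, 0) [-x clear] — {P1, P3, P4, P5, P7, P8}
7. P9@(0, 0) [-y clear] — {P1, P3, P4, P5, P7, P8, P9}
8. P2@(0, 1) [-x clear] — {P1, P2, P3, P4, P5, P7, P8, P9}

Valid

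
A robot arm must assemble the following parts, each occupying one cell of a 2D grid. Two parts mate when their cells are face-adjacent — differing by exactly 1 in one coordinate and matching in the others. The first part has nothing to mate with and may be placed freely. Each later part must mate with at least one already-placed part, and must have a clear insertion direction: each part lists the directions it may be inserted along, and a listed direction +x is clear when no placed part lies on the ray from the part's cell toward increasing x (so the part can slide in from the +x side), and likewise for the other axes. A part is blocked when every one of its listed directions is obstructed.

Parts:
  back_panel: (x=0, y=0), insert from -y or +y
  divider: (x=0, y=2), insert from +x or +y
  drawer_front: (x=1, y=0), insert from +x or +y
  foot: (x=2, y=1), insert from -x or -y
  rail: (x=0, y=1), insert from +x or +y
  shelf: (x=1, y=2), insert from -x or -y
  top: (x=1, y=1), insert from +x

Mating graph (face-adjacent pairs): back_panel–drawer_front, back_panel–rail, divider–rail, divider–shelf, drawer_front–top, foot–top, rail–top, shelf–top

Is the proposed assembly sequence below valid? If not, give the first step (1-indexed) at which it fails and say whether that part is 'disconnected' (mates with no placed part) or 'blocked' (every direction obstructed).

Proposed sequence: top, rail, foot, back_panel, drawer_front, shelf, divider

1. top@(1, 1) [+x clear] — {top}
2. rail@(0, 1) [+y clear] — {rail, top}
3. foot@(2, 1) [-y clear] — {foot, rail, top}
4. back_panel@(0, 0) [-y clear] — {back_panel, foot, rail, top}
5. drawer_front@(1, 0) [+x clear] — {back_panel, drawer_front, foot, rail, top}
6. shelf@(1, 2) [-x clear] — {back_panel, drawer_front, foot, rail, shelf, top}
7. divider@(0, 2) [+y clear] — {back_panel, divider, drawer_front, foot, rail, shelf, top}

Valid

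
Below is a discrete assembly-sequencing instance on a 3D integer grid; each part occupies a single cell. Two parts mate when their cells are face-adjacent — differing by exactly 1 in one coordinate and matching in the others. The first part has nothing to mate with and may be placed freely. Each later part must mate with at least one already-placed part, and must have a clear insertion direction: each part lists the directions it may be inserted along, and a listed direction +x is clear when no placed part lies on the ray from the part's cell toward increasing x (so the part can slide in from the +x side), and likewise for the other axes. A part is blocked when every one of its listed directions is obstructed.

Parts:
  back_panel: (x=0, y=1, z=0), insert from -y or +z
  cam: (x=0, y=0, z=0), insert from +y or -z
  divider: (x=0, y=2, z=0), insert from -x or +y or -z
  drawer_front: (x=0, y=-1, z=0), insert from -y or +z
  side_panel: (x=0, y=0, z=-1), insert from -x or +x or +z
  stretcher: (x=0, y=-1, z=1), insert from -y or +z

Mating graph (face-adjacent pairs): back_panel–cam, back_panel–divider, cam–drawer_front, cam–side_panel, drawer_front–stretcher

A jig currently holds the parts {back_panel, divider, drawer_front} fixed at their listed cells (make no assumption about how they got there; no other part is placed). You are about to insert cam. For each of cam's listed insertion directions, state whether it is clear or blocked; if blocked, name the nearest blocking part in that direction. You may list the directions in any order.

+y: blocked by back_panel; -z: clear

+y: nearest on ray is back_panel@(0, 1, 0) ⇒ blocked
-z: ray from cam(0, 0, 0) has no placed part ⇒ clear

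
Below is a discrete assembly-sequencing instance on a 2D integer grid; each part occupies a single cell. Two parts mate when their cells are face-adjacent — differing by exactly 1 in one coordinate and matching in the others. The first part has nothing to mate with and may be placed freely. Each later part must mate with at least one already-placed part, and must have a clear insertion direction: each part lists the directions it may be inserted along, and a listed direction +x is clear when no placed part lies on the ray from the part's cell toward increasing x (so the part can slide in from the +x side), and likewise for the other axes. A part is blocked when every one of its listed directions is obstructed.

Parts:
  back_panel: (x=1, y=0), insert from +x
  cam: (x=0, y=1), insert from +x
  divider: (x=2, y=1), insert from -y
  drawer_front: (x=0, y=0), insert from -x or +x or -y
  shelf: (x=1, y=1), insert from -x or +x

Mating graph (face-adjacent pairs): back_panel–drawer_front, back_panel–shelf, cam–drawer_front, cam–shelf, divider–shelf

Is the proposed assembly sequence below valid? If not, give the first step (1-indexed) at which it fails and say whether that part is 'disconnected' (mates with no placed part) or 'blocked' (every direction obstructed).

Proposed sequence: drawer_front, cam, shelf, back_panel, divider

1. drawer_front@(0, 0) [-x clear] — {drawer_front}
2. cam@(0, 1) [+x clear] — {cam, drawer_front}
3. shelf@(1, 1) [+x clear] — {cam, drawer_front, shelf}
4. back_panel@(1, 0) [+x clear] — {back_panel, cam, drawer_front, shelf}
5. divider@(2, 1) [-y clear] — {back_panel, cam, divider, drawer_front, shelf}

Valid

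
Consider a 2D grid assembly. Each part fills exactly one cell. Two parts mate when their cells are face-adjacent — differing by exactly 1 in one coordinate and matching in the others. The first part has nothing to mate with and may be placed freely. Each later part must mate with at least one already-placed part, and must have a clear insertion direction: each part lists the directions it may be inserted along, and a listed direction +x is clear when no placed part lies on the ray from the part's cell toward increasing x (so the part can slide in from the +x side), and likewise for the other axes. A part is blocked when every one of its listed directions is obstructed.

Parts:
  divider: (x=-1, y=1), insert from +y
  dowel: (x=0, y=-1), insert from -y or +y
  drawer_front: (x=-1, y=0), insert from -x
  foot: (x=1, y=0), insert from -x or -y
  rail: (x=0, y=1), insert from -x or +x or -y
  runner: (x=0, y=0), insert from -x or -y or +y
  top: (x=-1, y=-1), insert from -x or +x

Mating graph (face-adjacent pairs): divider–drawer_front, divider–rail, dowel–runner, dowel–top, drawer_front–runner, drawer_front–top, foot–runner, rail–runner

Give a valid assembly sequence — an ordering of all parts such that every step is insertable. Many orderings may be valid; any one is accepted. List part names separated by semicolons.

1. foot@(1, 0) [-x clear] — {foot}
2. runner@(0, 0) [-x clear] — {foot, runner}
3. drawer_front@(-1, 0) [-x clear] — {drawer_front, foot, runner}
4. dowel@(0, -1) [-y clear] — {dowel, drawer_front, foot, runner}
5. divider@(-1, 1) [+y clear] — {divider, dowel, drawer_front, foot, runner}
6. rail@(0, 1) [+x clear] — {divider, dowel, drawer_front, foot, rail, runner}
7. top@(-1, -1) [-x clear] — {divider, dowel, drawer_front, foot, rail, runner, top}

foot; runner; drawer_front; dowel; divider; rail; top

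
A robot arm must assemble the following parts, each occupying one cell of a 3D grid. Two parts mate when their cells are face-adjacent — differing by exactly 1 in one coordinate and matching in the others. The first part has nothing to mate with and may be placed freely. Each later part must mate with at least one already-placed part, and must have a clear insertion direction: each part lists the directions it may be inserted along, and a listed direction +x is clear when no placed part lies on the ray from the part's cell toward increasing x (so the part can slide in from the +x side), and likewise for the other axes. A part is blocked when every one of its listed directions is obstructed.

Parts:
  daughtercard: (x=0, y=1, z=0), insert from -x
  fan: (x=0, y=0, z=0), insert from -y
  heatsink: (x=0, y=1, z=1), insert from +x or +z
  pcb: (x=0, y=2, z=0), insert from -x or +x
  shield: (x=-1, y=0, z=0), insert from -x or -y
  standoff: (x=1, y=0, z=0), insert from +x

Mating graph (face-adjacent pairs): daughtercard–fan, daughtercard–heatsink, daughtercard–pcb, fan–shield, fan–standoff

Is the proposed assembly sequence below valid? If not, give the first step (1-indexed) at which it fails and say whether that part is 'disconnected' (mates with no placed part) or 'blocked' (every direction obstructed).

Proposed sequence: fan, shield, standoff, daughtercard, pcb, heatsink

Valid

1. fan@(0, 0, 0) [-y clear] — {fan}
2. shield@(-1, 0, 0) [-x clear] — {fan, shield}
3. standoff@(1, 0, 0) [+x clear] — {fan, shield, standoff}
4. daughtercard@(0, 1, 0) [-x clear] — {daughtercard, fan, shield, standoff}
5. pcb@(0, 2, 0) [-x clear] — {daughtercard, fan, pcb, shield, standoff}
6. heatsink@(0, 1, 1) [+x clear] — {daughtercard, fan, heatsink, pcb, shield, standoff}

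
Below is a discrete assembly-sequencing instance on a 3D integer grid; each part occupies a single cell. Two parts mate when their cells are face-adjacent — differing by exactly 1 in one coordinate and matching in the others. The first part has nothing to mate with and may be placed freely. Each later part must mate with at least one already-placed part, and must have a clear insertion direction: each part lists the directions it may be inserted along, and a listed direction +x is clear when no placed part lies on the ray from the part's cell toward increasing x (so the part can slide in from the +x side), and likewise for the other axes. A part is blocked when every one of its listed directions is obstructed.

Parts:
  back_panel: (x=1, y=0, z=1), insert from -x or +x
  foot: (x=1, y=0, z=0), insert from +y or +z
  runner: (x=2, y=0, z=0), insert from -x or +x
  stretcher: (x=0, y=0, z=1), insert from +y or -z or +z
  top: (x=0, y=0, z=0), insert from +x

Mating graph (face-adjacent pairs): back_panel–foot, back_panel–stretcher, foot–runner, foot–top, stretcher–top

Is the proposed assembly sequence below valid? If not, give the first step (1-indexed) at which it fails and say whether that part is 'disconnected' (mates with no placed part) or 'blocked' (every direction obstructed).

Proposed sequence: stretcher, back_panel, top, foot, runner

1. stretcher@(0, 0, 1) [+y clear] — {stretcher}
2. back_panel@(1, 0, 1) [+x clear] — {back_panel, stretcher}
3. top@(0, 0, 0) [+x clear] — {back_panel, stretcher, top}
4. foot@(1, 0, 0) [+y clear] — {back_panel, foot, stretcher, top}
5. runner@(2, 0, 0) [+x clear] — {back_panel, foot, runner, stretcher, top}

Valid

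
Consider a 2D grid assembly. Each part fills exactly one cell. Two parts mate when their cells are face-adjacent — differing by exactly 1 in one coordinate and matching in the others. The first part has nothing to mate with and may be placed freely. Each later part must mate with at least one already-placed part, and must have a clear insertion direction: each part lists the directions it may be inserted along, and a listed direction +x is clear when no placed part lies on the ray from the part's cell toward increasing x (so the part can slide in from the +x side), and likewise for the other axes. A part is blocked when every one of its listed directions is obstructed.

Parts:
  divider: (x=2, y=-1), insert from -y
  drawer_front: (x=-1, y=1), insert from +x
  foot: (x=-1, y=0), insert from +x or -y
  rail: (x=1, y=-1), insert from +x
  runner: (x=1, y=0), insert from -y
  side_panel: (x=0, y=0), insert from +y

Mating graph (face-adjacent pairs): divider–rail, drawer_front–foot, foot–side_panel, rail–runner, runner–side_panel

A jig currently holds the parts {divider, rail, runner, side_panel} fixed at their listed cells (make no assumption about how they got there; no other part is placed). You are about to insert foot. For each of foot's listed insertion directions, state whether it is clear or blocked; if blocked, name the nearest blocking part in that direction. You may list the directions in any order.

+x: blocked by side_panel; -y: clear

+x: nearest on ray is side_panel@(0, 0) ⇒ blocked
-y: ray from foot(-1, 0) has no placed part ⇒ clear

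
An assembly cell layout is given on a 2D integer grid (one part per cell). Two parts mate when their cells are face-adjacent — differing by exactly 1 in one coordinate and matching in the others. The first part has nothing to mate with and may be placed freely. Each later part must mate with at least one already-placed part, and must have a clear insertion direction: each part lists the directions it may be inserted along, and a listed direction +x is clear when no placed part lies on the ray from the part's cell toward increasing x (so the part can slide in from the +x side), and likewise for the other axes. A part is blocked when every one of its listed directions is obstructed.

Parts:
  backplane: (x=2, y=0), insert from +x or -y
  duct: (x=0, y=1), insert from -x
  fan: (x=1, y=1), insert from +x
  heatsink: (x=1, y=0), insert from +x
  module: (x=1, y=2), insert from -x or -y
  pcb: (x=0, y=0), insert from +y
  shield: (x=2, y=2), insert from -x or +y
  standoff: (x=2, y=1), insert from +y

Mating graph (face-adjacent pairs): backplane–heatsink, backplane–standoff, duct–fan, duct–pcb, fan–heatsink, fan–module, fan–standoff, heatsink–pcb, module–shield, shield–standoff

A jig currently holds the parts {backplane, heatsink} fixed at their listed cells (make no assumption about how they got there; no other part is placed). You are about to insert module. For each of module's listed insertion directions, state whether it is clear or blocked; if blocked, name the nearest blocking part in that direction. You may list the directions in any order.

-x: clear; -y: blocked by heatsink

-x: ray from module(1, 2) has no placed part ⇒ clear
-y: nearest on ray is heatsink@(1, 0) ⇒ blocked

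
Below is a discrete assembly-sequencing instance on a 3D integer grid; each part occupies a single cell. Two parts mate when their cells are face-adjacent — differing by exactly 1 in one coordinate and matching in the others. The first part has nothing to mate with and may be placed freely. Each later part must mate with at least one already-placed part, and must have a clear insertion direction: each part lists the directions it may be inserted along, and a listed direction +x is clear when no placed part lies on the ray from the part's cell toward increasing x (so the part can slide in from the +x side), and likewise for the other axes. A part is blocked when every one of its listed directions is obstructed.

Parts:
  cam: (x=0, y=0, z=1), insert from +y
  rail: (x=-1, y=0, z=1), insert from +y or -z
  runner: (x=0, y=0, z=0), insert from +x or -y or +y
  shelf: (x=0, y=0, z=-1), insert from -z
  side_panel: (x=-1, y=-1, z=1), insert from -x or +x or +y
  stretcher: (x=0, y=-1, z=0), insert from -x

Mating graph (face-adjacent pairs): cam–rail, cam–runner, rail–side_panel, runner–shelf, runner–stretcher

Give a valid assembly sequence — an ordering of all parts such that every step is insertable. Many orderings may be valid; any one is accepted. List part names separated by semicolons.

stretcher; runner; cam; shelf; rail; side_panel

1. stretcher@(0, -1, 0) [-x clear] — {stretcher}
2. runner@(0, 0, 0) [+x clear] — {runner, stretcher}
3. cam@(0, 0, 1) [+y clear] — {cam, runner, stretcher}
4. shelf@(0, 0, -1) [-z clear] — {cam, runner, shelf, stretcher}
5. rail@(-1, 0, 1) [+y clear] — {cam, rail, runner, shelf, stretcher}
6. side_panel@(-1, -1, 1) [-x clear] — {cam, rail, runner, shelf, side_panel, stretcher}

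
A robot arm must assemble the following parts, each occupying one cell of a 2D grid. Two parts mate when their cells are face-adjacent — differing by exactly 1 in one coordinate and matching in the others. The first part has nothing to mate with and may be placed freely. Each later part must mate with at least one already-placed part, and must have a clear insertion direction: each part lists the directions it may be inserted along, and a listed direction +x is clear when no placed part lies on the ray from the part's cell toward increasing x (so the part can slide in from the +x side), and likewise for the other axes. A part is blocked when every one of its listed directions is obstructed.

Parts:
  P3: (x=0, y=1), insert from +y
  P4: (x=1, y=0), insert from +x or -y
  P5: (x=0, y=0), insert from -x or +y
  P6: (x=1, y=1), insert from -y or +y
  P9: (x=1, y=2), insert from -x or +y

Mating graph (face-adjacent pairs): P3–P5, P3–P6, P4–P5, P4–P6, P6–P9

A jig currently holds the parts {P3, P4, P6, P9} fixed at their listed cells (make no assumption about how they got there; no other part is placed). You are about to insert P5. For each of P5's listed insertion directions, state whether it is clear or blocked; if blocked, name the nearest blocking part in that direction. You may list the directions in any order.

-x: ray from P5(0, 0) has no placed part ⇒ clear
+y: nearest on ray is P3@(0, 1) ⇒ blocked

+y: blocked by P3; -x: clear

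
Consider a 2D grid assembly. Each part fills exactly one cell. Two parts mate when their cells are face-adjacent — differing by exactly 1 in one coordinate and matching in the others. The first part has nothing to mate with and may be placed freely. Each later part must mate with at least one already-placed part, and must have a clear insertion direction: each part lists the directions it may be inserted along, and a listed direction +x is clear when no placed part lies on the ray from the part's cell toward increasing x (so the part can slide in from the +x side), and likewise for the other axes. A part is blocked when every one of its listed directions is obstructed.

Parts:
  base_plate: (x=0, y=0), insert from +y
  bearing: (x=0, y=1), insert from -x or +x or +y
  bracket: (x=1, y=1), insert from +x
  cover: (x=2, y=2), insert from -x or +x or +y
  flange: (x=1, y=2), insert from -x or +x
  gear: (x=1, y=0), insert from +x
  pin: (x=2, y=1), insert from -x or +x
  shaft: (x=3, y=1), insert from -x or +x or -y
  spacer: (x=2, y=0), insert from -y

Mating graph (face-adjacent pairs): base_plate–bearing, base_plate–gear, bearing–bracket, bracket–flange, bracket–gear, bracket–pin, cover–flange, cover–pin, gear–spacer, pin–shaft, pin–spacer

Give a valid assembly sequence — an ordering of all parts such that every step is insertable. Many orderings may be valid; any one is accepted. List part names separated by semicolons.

flange; bracket; pin; shaft; gear; spacer; base_plate; bearing; cover

1. flange@(1, 2) [-x clear] — {flange}
2. bracket@(1, 1) [+x clear] — {bracket, flange}
3. pin@(2, 1) [+x clear] — {bracket, flange, pin}
4. shaft@(3, 1) [+x clear] — {bracket, flange, pin, shaft}
5. gear@(1, 0) [+x clear] — {bracket, flange, gear, pin, shaft}
6. spacer@(2, 0) [-y clear] — {bracket, flange, gear, pin, shaft, spacer}
7. base_plate@(0, 0) [+y clear] — {base_plate, bracket, flange, gear, pin, shaft, spacer}
8. bearing@(0, 1) [-x clear] — {base_plate, bearing, bracket, flange, gear, pin, shaft, spacer}
9. cover@(2, 2) [+x clear] — {base_plate, bearing, bracket, cover, flange, gear, pin, shaft, spacer}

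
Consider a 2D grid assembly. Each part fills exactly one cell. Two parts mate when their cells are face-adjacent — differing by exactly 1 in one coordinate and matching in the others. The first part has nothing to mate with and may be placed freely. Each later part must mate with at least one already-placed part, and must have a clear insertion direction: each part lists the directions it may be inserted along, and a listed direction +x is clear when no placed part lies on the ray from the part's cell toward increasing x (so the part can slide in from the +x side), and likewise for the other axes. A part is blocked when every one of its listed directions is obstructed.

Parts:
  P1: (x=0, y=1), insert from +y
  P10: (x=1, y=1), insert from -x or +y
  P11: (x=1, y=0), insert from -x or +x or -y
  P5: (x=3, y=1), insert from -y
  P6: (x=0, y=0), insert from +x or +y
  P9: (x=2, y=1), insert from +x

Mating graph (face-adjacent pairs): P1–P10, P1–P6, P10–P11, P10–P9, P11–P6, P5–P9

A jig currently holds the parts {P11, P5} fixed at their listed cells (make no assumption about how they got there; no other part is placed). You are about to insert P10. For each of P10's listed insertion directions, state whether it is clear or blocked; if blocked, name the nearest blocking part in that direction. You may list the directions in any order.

-x: ray from P10(1, 1) has no placed part ⇒ clear
+y: ray from P10(1, 1) has no placed part ⇒ clear

+y: clear; -x: clear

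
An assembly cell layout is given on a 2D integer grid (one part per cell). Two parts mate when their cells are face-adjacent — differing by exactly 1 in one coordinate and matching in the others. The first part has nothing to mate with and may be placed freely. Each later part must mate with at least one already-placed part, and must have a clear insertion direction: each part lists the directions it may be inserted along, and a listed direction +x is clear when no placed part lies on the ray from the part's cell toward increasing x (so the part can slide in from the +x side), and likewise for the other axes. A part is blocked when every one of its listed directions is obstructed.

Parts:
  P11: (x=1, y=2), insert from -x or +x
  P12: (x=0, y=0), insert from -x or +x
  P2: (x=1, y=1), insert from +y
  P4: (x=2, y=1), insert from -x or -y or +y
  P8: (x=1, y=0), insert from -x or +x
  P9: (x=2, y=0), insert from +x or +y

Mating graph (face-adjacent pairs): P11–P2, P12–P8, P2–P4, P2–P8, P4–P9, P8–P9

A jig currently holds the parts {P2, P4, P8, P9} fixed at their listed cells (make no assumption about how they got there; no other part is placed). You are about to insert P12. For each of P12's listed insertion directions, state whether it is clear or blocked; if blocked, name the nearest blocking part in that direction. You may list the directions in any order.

-x: ray from P12(0, 0) has no placed part ⇒ clear
+x: nearest on ray is P8@(1, 0) ⇒ blocked

+x: blocked by P8; -x: clear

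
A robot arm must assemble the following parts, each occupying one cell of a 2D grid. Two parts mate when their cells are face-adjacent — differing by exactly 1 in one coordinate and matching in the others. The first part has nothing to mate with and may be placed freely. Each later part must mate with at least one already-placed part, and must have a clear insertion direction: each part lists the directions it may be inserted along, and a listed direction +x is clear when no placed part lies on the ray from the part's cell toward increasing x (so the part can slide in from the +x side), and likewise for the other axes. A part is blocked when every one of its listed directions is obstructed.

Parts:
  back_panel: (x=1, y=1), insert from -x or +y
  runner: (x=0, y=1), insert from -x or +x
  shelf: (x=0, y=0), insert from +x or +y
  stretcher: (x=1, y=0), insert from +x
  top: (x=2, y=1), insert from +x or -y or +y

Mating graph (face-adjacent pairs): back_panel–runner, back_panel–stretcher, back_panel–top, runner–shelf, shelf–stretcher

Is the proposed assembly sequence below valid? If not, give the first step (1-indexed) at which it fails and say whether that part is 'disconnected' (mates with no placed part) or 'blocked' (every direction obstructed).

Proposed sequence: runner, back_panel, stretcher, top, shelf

Invalid at step 5 (blocked)

1. runner@(0, 1) [-x clear] — {runner}
2. back_panel@(1, 1) [+y clear] — {back_panel, runner}
3. stretcher@(1, 0) [+x clear] — {back_panel, runner, stretcher}
4. top@(2, 1) [+x clear] — {back_panel, runner, stretcher, top}
5. shelf@(0, 0) — +x/+y all obstructed ⇒ blocked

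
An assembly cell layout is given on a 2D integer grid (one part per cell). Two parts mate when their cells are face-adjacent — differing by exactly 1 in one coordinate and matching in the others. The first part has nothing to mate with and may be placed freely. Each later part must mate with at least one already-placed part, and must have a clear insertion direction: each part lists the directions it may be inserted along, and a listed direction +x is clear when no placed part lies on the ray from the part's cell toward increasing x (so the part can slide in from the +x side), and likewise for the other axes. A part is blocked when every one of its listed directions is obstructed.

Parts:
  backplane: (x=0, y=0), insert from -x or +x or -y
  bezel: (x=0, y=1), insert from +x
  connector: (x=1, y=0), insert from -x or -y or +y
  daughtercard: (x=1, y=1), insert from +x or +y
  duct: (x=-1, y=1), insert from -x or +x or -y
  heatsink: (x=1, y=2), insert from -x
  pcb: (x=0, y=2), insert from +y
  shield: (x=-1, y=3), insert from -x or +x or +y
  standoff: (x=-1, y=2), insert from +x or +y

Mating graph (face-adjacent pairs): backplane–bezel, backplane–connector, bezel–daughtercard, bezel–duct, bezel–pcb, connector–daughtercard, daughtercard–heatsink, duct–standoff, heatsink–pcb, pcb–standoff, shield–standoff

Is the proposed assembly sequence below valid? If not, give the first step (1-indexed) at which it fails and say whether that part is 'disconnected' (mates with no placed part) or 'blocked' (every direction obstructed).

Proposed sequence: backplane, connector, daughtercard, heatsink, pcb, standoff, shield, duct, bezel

1. backplane@(0, 0) [-x clear] — {backplane}
2. connector@(1, 0) [-y clear] — {backplane, connector}
3. daughtercard@(1, 1) [+x clear] — {backplane, connector, daughtercard}
4. heatsink@(1, 2) [-x clear] — {backplane, connector, daughtercard, heatsink}
5. pcb@(0, 2) [+y clear] — {backplane, connector, daughtercard, heatsink, pcb}
6. standoff@(-1, 2) [+y clear] — {backplane, connector, daughtercard, heatsink, pcb, standoff}
7. shield@(-1, 3) [-x clear] — {backplane, connector, daughtercard, heatsink, pcb, shield, standoff}
8. duct@(-1, 1) [-x clear] — {backplane, connector, daughtercard, duct, heatsink, pcb, shield, standoff}
9. bezel@(0, 1) — +x all obstructed ⇒ blocked

Invalid at step 9 (blocked)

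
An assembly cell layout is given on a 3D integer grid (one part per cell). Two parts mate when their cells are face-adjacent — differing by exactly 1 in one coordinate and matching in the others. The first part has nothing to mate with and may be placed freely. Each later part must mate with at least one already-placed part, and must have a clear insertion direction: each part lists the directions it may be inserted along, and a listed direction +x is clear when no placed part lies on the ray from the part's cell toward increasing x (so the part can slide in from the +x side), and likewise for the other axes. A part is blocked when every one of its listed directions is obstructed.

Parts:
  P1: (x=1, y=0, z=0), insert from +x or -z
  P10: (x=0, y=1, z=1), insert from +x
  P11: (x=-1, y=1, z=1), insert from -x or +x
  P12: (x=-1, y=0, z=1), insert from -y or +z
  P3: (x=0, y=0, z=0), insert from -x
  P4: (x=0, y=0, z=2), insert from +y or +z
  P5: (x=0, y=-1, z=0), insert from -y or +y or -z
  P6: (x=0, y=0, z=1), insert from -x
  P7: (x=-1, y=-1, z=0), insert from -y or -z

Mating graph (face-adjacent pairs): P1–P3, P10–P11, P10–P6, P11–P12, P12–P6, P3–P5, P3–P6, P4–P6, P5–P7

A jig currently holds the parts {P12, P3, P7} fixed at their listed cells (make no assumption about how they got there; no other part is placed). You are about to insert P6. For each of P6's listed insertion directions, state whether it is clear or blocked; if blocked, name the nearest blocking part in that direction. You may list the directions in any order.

-x: nearest on ray is P12@(-1, 0, 1) ⇒ blocked

-x: blocked by P12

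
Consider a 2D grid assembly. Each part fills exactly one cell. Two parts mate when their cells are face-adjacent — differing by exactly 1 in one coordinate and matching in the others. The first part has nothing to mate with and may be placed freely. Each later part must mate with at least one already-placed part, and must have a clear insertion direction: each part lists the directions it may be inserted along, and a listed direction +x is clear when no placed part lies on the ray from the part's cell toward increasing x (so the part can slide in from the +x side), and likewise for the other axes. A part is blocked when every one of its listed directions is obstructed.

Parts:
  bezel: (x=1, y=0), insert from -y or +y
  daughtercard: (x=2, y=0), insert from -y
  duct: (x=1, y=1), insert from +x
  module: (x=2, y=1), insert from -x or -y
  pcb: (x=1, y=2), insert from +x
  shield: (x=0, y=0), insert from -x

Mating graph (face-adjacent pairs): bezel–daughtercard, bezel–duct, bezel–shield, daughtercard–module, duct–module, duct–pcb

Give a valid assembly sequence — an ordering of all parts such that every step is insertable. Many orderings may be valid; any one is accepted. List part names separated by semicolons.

shield; bezel; duct; module; daughtercard; pcb

1. shield@(0, 0) [-x clear] — {shield}
2. bezel@(1, 0) [-y clear] — {bezel, shield}
3. duct@(1, 1) [+x clear] — {bezel, duct, shield}
4. module@(2, 1) [-y clear] — {bezel, duct, module, shield}
5. daughtercard@(2, 0) [-y clear] — {bezel, daughtercard, duct, module, shield}
6. pcb@(1, 2) [+x clear] — {bezel, daughtercard, duct, module, pcb, shield}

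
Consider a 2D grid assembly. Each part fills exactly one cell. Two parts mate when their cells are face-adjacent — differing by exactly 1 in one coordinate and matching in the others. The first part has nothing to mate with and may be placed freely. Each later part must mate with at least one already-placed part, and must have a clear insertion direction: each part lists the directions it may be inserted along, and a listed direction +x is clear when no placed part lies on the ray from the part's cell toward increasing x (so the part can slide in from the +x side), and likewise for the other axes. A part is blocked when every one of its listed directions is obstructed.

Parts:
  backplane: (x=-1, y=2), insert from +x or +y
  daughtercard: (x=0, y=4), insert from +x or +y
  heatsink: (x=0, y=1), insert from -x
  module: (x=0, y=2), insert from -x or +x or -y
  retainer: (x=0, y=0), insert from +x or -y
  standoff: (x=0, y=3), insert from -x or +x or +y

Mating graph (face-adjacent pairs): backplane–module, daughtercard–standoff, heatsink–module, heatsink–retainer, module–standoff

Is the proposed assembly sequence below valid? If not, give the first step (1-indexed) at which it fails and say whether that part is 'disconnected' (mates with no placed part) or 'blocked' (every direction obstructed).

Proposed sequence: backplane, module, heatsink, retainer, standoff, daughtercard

Valid

1. backplane@(-1, 2) [+x clear] — {backplane}
2. module@(0, 2) [+x clear] — {backplane, module}
3. heatsink@(0, 1) [-x clear] — {backplane, heatsink, module}
4. retainer@(0, 0) [+x clear] — {backplane, heatsink, module, retainer}
5. standoff@(0, 3) [-x clear] — {backplane, heatsink, module, retainer, standoff}
6. daughtercard@(0, 4) [+x clear] — {backplane, daughtercard, heatsink, module, retainer, standoff}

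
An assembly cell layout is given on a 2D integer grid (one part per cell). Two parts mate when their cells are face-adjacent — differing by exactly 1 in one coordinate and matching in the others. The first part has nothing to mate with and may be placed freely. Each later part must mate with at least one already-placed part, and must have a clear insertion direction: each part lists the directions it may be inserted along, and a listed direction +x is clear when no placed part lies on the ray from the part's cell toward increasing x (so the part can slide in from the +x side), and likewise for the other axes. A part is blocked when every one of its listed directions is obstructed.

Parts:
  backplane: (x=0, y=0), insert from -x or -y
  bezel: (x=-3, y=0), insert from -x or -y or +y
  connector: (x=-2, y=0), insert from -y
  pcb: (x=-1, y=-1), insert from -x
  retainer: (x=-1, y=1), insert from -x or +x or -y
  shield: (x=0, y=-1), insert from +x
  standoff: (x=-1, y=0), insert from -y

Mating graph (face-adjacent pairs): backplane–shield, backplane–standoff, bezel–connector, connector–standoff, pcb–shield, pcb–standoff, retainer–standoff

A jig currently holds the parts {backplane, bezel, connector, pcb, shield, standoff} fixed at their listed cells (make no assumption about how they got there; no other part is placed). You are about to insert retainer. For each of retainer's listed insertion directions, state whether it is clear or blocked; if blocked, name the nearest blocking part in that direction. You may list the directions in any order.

-x: ray from retainer(-1, 1) has no placed part ⇒ clear
+x: ray from retainer(-1, 1) has no placed part ⇒ clear
-y: nearest on ray is standoff@(-1, 0) ⇒ blocked

+x: clear; -x: clear; -y: blocked by standoff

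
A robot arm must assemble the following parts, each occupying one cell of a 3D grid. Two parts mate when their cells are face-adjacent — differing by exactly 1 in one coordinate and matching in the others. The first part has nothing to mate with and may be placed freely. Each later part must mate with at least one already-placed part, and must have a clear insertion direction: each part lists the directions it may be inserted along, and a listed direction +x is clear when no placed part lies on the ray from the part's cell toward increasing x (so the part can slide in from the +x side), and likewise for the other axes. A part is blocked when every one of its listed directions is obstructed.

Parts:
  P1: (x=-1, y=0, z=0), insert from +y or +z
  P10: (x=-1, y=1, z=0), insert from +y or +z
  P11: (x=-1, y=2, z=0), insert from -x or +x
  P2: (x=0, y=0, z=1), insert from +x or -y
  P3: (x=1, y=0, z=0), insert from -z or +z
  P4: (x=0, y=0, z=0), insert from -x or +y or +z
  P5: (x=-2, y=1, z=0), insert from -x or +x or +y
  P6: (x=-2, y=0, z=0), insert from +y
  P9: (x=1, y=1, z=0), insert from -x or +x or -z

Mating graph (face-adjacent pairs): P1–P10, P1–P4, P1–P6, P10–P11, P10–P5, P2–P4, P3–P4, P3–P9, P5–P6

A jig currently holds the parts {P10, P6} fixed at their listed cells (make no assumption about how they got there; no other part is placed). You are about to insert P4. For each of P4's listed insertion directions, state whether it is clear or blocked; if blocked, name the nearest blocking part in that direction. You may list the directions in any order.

-x: nearest on ray is P6@(-2, 0, 0) ⇒ blocked
+y: ray from P4(0, 0, 0) has no placed part ⇒ clear
+z: ray from P4(0, 0, 0) has no placed part ⇒ clear

+y: clear; +z: clear; -x: blocked by P6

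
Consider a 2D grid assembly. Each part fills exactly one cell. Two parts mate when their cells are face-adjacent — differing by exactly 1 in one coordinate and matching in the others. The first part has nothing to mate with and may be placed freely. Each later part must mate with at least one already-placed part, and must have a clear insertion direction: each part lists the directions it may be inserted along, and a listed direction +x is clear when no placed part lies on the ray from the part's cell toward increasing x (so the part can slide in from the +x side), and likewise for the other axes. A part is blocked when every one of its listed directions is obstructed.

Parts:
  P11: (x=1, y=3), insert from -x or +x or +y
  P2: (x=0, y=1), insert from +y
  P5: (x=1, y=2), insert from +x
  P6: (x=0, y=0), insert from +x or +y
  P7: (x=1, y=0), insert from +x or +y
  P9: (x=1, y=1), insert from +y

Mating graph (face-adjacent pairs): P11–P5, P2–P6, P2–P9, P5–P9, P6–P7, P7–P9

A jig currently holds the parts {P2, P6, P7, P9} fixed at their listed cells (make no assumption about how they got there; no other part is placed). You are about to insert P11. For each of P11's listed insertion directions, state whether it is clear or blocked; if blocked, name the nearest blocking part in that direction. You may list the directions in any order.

+x: clear; +y: clear; -x: clear

-x: ray from P11(1, 3) has no placed part ⇒ clear
+x: ray from P11(1, 3) has no placed part ⇒ clear
+y: ray from P11(1, 3) has no placed part ⇒ clear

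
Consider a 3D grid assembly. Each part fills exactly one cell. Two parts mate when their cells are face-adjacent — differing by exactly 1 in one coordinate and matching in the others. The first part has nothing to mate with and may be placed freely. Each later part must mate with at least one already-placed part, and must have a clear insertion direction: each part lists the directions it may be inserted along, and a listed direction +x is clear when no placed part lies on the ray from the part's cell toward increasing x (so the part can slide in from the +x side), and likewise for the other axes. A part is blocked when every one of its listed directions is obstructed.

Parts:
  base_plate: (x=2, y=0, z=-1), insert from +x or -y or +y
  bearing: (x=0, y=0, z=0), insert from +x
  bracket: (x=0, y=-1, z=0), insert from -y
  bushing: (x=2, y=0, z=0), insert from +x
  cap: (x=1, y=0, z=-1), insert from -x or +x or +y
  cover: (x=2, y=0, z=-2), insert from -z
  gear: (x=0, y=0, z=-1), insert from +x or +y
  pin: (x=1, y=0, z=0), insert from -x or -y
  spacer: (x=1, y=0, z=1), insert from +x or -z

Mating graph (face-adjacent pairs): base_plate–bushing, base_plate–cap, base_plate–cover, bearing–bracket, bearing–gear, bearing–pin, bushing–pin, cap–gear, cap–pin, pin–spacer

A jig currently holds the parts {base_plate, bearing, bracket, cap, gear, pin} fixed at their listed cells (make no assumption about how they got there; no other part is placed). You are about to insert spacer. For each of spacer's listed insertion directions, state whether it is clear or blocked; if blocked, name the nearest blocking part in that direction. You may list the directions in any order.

+x: ray from spacer(1, 0, 1) has no placed part ⇒ clear
-z: nearest on ray is pin@(1, 0, 0) ⇒ blocked

+x: clear; -z: blocked by pin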